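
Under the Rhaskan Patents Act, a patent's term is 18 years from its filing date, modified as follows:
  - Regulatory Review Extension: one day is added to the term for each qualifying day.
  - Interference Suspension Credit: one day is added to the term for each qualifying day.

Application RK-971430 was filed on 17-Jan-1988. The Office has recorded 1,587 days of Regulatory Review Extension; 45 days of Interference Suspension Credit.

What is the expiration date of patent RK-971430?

2010-07-07

Base term: filing date + 18 years → 17 January 2006.
Regulatory Review Extension: +1587 days → 23 May 2010.
Interference Suspension Credit: +45 days → 7 July 2010.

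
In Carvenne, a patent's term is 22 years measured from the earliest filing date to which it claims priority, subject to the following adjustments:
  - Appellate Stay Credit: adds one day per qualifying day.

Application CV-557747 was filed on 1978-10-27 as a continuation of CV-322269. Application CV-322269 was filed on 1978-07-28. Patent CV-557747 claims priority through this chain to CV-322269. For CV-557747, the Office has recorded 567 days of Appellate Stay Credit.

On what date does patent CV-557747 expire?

2002-02-15

Earliest priority filing: 28 July 1978.
Base term: 28 July 1978 + 22 years → 28 July 2000.
Appellate Stay Credit: +567 days → 15 February 2002.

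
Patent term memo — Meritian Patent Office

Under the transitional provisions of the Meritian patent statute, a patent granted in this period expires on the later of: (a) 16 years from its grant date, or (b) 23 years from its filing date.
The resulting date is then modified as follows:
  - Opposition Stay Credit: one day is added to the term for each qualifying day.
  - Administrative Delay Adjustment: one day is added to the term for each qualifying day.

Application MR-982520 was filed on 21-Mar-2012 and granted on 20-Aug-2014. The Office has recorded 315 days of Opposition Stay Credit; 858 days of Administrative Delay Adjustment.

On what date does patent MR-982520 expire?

(a) grant + 16 years → 20 August 2030.
(b) filing + 23 years → 21 March 2035.
Later of the two: 21 March 2035.
Opposition Stay Credit: +315 days → 30 January 2036.
Administrative Delay Adjustment: +858 days → 6 June 2038.

June 6, 2038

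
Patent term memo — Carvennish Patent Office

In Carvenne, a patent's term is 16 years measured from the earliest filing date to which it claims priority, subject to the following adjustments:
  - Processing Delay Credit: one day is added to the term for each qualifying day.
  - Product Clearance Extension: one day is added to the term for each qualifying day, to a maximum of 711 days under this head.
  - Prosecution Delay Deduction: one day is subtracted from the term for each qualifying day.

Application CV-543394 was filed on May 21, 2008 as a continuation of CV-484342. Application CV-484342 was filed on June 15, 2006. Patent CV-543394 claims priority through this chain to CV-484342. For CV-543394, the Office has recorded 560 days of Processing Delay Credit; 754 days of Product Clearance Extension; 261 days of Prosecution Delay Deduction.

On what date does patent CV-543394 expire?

2025-03-21

Earliest priority filing: 15 June 2006.
Base term: 15 June 2006 + 16 years → 15 June 2022.
Processing Delay Credit: +560 days → 27 December 2023.
Product Clearance Extension: 754 days claimed exceeds the 711-day cap, so +711 days → 7 December 2025.
Prosecution Delay Deduction: −261 days → 21 March 2025.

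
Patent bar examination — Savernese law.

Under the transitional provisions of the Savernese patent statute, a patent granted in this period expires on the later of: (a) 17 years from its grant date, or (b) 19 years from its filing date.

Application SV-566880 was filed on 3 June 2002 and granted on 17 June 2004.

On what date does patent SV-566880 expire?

June 17, 2021

(a) grant + 17 years → 17 June 2021.
(b) filing + 19 years → 3 June 2021.
Later of the two: 17 June 2021.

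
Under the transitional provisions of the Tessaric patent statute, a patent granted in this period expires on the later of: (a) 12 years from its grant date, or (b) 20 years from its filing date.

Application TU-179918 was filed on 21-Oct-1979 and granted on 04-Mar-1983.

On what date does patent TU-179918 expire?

(a) grant + 12 years → 4 March 1995.
(b) filing + 20 years → 21 October 1999.
Later of the two: 21 October 1999.

October 21, 1999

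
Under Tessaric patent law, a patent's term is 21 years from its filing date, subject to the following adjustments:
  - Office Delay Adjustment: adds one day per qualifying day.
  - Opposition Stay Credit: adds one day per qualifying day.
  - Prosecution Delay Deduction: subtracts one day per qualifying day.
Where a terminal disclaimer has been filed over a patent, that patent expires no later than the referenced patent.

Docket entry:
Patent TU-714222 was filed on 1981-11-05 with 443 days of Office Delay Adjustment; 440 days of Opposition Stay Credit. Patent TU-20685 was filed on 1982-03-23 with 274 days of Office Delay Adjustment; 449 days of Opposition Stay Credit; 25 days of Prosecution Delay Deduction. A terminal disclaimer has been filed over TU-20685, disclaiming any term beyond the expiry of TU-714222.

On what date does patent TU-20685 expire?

February 18, 2005

Natural term of TU-20685:
  Base: filing + 21 years → 23 March 2003.
  Office Delay Adjustment: +274 days → 22 December 2003.
  Opposition Stay Credit: +449 days → 15 March 2005.
  Prosecution Delay Deduction: −25 days → 18 February 2005.
Expiry of referenced patent TU-714222:
  Base: filing + 21 years → 5 November 2002.
  Office Delay Adjustment: +443 days → 22 January 2004.
  Opposition Stay Credit: +440 days → 6 April 2005.
Terminal disclaimer: TU-20685 expires on the earlier of 18 February 2005 and 6 April 2005.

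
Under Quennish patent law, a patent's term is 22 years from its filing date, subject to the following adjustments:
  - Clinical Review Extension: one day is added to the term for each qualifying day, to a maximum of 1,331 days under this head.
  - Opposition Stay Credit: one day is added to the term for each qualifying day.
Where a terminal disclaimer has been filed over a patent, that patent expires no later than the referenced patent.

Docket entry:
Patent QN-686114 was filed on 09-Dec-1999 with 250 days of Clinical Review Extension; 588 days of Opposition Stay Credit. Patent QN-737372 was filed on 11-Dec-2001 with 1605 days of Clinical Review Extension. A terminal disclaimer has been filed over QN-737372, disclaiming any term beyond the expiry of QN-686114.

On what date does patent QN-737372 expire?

March 26, 2024

Natural term of QN-737372:
  Base: filing + 22 years → 11 December 2023.
  Clinical Review Extension: 1605 days claimed exceeds the 1331-day cap, so +1331 days → 3 August 2027.
Expiry of referenced patent QN-686114:
  Base: filing + 22 years → 9 December 2021.
  Clinical Review Extension: 250 days (within the 1331-day cap) → +250 days → 16 August 2022.
  Opposition Stay Credit: +588 days → 26 March 2024.
Terminal disclaimer: QN-737372 expires on the earlier of 3 August 2027 and 26 March 2024.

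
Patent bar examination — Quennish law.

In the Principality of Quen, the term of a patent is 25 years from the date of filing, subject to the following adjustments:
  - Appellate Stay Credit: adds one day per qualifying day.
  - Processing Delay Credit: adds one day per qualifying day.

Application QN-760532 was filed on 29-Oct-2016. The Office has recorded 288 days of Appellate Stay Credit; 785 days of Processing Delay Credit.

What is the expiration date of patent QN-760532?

2044-10-06

Base term: filing date + 25 years → 29 October 2041.
Appellate Stay Credit: +288 days → 13 August 2042.
Processing Delay Credit: +785 days → 6 October 2044.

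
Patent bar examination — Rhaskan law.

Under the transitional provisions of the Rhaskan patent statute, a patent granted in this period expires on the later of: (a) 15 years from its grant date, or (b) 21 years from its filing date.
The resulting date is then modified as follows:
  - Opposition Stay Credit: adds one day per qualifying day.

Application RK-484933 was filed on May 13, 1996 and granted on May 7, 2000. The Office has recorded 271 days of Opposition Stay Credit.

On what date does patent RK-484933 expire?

(a) grant + 15 years → 7 May 2015.
(b) filing + 21 years → 13 May 2017.
Later of the two: 13 May 2017.
Opposition Stay Credit: +271 days → 8 February 2018.

February 8, 2018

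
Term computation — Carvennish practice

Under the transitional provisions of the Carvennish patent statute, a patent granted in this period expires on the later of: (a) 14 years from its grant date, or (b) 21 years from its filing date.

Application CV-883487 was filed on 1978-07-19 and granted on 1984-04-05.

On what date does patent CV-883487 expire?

(a) grant + 14 years → 5 April 1998.
(b) filing + 21 years → 19 July 1999.
Later of the two: 19 July 1999.

1999-07-19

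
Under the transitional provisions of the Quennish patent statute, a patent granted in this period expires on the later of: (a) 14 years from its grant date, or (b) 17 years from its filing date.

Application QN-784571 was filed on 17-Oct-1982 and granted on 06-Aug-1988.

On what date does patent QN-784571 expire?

(a) grant + 14 years → 6 August 2002.
(b) filing + 17 years → 17 October 1999.
Later of the two: 6 August 2002.

2002-08-06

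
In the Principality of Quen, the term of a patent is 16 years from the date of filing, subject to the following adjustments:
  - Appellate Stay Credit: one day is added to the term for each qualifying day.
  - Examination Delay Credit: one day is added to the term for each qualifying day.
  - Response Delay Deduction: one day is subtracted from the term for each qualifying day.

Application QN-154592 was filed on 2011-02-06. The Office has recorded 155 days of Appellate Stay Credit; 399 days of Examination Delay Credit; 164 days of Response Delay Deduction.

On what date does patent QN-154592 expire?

Base term: filing date + 16 years → 6 February 2027.
Appellate Stay Credit: +155 days → 11 July 2027.
Examination Delay Credit: +399 days → 13 August 2028.
Response Delay Deduction: −164 days → 2 March 2028.

March 2, 2028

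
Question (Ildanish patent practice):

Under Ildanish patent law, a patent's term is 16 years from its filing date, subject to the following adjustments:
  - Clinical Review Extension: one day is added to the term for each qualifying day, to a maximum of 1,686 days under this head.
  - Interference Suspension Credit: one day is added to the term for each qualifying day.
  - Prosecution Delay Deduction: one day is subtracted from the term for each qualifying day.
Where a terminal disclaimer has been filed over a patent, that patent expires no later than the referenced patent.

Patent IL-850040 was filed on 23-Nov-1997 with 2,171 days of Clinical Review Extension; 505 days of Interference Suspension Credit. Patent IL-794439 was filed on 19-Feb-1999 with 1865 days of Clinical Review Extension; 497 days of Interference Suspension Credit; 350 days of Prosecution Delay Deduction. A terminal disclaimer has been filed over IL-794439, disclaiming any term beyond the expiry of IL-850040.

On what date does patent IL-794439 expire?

2019-11-23

Natural term of IL-794439:
  Base: filing + 16 years → 19 February 2015.
  Clinical Review Extension: 1865 days claimed exceeds the 1686-day cap, so +1686 days → 2 October 2019.
  Interference Suspension Credit: +497 days → 10 February 2021.
  Prosecution Delay Deduction: −350 days → 26 February 2020.
Expiry of referenced patent IL-850040:
  Base: filing + 16 years → 23 November 2013.
  Clinical Review Extension: 2171 days claimed exceeds the 1686-day cap, so +1686 days → 6 July 2018.
  Interference Suspension Credit: +505 days → 23 November 2019.
Terminal disclaimer: IL-794439 expires on the earlier of 26 February 2020 and 23 November 2019.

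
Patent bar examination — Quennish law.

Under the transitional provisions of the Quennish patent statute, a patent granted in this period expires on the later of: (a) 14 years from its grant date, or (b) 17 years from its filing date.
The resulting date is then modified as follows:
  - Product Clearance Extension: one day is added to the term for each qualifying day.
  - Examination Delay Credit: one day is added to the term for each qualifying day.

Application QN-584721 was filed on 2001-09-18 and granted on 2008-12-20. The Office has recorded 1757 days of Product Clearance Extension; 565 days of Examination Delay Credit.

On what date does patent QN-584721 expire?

2029-04-29

(a) grant + 14 years → 20 December 2022.
(b) filing + 17 years → 18 September 2018.
Later of the two: 20 December 2022.
Product Clearance Extension: +1757 days → 12 October 2027.
Examination Delay Credit: +565 days → 29 April 2029.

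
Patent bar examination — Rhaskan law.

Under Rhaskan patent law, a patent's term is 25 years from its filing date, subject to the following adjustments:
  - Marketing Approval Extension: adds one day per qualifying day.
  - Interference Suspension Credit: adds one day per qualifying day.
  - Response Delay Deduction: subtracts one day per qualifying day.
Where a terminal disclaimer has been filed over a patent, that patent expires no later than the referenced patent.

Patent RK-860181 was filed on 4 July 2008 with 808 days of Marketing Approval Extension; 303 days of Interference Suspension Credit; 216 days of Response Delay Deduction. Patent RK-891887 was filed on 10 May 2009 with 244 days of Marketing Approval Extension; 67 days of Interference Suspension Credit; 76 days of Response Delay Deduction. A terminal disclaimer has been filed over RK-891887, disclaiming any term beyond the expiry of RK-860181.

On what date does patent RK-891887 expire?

December 31, 2034

Natural term of RK-891887:
  Base: filing + 25 years → 10 May 2034.
  Marketing Approval Extension: +244 days → 9 January 2035.
  Interference Suspension Credit: +67 days → 17 March 2035.
  Response Delay Deduction: −76 days → 31 December 2034.
Expiry of referenced patent RK-860181:
  Base: filing + 25 years → 4 July 2033.
  Marketing Approval Extension: +808 days → 20 September 2035.
  Interference Suspension Credit: +303 days → 19 July 2036.
  Response Delay Deduction: −216 days → 16 December 2035.
Terminal disclaimer: RK-891887 expires on the earlier of 31 December 2034 and 16 December 2035.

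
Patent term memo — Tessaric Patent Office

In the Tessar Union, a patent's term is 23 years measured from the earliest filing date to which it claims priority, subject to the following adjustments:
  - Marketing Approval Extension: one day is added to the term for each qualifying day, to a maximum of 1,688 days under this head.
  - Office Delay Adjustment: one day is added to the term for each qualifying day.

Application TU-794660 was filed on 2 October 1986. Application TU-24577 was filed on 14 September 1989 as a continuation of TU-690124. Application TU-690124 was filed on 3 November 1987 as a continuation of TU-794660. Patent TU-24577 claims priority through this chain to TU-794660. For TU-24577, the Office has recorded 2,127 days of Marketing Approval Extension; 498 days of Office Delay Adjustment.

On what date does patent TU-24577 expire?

September 27, 2015

Earliest priority filing: 2 October 1986.
Base term: 2 October 1986 + 23 years → 2 October 2009.
Marketing Approval Extension: 2127 days claimed exceeds the 1688-day cap, so +1688 days → 17 May 2014.
Office Delay Adjustment: +498 days → 27 September 2015.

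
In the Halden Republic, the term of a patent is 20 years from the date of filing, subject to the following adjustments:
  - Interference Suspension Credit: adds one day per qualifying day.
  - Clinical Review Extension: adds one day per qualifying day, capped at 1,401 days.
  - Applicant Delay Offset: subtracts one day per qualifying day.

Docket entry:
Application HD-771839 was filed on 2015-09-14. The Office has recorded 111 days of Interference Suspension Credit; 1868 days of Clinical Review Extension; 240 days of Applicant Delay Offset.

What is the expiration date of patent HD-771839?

Base term: filing date + 20 years → 14 September 2035.
Interference Suspension Credit: +111 days → 3 January 2036.
Clinical Review Extension: 1868 days claimed exceeds the 1401-day cap, so +1401 days → 4 November 2039.
Applicant Delay Offset: −240 days → 9 March 2039.

2039-03-09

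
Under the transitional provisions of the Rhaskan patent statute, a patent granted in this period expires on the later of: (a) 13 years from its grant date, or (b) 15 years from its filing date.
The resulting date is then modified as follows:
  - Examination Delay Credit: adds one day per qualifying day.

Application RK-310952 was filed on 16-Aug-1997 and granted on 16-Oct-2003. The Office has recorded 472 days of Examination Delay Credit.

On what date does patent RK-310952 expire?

2018-01-31

(a) grant + 13 years → 16 October 2016.
(b) filing + 15 years → 16 August 2012.
Later of the two: 16 October 2016.
Examination Delay Credit: +472 days → 31 January 2018.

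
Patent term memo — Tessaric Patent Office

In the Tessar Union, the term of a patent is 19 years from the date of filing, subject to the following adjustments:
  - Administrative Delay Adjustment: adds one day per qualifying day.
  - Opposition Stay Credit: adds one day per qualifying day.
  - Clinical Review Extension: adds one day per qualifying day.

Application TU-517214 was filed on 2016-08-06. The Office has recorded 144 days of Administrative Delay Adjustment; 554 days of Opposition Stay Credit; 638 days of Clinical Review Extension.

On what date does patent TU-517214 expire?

2039-04-03

Base term: filing date + 19 years → 6 August 2035.
Administrative Delay Adjustment: +144 days → 28 December 2035.
Opposition Stay Credit: +554 days → 4 July 2037.
Clinical Review Extension: +638 days → 3 April 2039.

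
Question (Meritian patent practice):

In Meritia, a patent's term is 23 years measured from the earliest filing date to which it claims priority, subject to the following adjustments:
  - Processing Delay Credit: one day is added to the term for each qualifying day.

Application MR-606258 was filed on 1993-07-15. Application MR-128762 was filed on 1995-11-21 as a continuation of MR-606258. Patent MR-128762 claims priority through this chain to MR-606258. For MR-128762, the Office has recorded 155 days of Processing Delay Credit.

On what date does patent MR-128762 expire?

Earliest priority filing: 15 July 1993.
Base term: 15 July 1993 + 23 years → 15 July 2016.
Processing Delay Credit: +155 days → 17 December 2016.

December 17, 2016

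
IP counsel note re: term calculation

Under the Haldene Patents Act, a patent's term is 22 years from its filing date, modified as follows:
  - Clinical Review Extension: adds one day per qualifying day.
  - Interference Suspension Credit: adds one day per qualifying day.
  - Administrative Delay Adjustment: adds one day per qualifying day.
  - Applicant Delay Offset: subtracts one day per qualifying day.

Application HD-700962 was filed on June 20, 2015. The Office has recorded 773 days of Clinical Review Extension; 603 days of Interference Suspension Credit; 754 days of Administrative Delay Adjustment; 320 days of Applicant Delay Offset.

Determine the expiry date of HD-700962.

2042-06-04

Base term: filing date + 22 years → 20 June 2037.
Clinical Review Extension: +773 days → 2 August 2039.
Interference Suspension Credit: +603 days → 27 March 2041.
Administrative Delay Adjustment: +754 days → 20 April 2043.
Applicant Delay Offset: −320 days → 4 June 2042.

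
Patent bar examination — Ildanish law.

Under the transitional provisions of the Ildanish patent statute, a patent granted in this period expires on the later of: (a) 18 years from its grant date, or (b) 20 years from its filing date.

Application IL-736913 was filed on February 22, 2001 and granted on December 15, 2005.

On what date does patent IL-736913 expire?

2023-12-15

(a) grant + 18 years → 15 December 2023.
(b) filing + 20 years → 22 February 2021.
Later of the two: 15 December 2023.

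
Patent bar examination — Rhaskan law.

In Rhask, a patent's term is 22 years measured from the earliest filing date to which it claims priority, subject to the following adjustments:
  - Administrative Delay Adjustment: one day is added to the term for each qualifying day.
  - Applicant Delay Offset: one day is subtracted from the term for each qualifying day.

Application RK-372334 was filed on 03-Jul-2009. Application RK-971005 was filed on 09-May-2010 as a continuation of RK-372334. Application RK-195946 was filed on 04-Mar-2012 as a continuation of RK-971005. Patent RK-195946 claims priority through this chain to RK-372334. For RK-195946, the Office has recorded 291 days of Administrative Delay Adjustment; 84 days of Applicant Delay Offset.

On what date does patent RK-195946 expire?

Earliest priority filing: 3 July 2009.
Base term: 3 July 2009 + 22 years → 3 July 2031.
Administrative Delay Adjustment: +291 days → 19 April 2032.
Applicant Delay Offset: −84 days → 26 January 2032.

2032-01-26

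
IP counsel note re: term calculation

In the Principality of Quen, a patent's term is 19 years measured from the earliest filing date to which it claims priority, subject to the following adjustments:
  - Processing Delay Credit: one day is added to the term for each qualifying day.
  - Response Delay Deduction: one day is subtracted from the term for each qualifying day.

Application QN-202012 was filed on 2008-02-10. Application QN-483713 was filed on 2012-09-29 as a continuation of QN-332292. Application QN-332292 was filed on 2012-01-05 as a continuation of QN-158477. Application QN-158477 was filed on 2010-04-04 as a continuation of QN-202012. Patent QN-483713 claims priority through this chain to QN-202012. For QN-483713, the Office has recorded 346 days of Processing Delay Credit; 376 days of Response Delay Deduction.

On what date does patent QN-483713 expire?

January 11, 2027

Earliest priority filing: 10 February 2008.
Base term: 10 February 2008 + 19 years → 10 February 2027.
Processing Delay Credit: +346 days → 22 January 2028.
Response Delay Deduction: −376 days → 11 January 2027.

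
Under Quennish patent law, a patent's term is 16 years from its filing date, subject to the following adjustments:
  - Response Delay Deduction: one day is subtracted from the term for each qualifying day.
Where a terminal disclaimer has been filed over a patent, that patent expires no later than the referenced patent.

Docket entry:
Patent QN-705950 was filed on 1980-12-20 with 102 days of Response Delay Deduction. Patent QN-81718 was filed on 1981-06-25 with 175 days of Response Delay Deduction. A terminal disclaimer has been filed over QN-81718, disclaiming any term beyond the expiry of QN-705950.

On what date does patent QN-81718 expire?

1996-09-09

Natural term of QN-81718:
  Base: filing + 16 years → 25 June 1997.
  Response Delay Deduction: −175 days → 1 January 1997.
Expiry of referenced patent QN-705950:
  Base: filing + 16 years → 20 December 1996.
  Response Delay Deduction: −102 days → 9 September 1996.
Terminal disclaimer: QN-81718 expires on the earlier of 1 January 1997 and 9 September 1996.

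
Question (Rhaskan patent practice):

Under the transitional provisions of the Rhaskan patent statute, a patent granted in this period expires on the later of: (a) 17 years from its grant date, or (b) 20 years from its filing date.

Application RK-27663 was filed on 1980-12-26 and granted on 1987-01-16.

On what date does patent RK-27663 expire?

(a) grant + 17 years → 16 January 2004.
(b) filing + 20 years → 26 December 2000.
Later of the two: 16 January 2004.

January 16, 2004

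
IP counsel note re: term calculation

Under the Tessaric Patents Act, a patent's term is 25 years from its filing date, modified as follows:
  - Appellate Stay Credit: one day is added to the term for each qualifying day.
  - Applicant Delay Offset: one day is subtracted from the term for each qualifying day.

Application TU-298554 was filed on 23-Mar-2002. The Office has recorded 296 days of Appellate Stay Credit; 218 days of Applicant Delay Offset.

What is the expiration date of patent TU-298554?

2027-06-09

Base term: filing date + 25 years → 23 March 2027.
Appellate Stay Credit: +296 days → 13 January 2028.
Applicant Delay Offset: −218 days → 9 June 2027.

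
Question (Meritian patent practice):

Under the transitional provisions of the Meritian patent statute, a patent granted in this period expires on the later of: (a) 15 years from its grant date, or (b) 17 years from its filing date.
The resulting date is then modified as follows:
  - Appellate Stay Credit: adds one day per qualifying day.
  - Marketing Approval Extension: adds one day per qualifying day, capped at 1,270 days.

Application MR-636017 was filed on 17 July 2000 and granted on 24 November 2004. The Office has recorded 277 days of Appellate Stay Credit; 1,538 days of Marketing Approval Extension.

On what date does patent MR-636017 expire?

(a) grant + 15 years → 24 November 2019.
(b) filing + 17 years → 17 July 2017.
Later of the two: 24 November 2019.
Appellate Stay Credit: +277 days → 27 August 2020.
Marketing Approval Extension: 1538 days claimed exceeds the 1270-day cap, so +1270 days → 18 February 2024.

February 18, 2024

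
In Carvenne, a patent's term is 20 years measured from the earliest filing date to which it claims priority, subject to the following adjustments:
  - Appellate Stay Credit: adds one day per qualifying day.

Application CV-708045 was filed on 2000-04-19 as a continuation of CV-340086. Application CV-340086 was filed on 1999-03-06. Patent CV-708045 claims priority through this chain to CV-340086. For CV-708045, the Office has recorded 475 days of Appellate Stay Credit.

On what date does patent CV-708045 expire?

June 23, 2020

Earliest priority filing: 6 March 1999.
Base term: 6 March 1999 + 20 years → 6 March 2019.
Appellate Stay Credit: +475 days → 23 June 2020.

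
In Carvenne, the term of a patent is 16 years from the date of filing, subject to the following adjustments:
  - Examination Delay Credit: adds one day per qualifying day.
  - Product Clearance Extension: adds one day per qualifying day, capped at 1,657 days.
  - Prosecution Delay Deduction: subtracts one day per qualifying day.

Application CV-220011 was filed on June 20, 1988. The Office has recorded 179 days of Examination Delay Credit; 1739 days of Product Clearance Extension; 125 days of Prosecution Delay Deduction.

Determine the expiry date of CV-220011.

2009-02-25

Base term: filing date + 16 years → 20 June 2004.
Examination Delay Credit: +179 days → 16 December 2004.
Product Clearance Extension: 1739 days claimed exceeds the 1657-day cap, so +1657 days → 30 June 2009.
Prosecution Delay Deduction: −125 days → 25 February 2009.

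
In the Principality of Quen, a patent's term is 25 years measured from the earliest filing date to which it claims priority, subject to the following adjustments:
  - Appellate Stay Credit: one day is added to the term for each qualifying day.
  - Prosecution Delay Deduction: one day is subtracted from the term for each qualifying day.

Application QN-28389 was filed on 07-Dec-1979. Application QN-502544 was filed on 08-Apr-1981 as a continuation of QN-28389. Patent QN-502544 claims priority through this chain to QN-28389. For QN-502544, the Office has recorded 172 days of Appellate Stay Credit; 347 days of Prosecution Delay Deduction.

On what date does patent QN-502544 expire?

2004-06-15

Earliest priority filing: 7 December 1979.
Base term: 7 December 1979 + 25 years → 7 December 2004.
Appellate Stay Credit: +172 days → 28 May 2005.
Prosecution Delay Deduction: −347 days → 15 June 2004.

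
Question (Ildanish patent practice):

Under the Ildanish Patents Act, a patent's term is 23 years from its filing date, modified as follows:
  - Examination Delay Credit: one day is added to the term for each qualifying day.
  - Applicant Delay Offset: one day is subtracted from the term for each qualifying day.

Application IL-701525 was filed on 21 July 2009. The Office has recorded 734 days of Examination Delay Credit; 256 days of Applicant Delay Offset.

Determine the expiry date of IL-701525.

Base term: filing date + 23 years → 21 July 2032.
Examination Delay Credit: +734 days → 25 July 2034.
Applicant Delay Offset: −256 days → 11 November 2033.

November 11, 2033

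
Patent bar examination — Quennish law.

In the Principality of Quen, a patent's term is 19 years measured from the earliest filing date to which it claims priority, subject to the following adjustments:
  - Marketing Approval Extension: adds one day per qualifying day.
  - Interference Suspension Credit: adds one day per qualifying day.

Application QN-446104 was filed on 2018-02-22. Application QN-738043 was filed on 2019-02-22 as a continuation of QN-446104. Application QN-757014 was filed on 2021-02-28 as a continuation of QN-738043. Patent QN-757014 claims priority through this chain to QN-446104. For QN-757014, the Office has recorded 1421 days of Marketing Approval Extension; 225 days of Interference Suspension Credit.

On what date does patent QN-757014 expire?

2041-08-26

Earliest priority filing: 22 February 2018.
Base term: 22 February 2018 + 19 years → 22 February 2037.
Marketing Approval Extension: +1421 days → 13 January 2041.
Interference Suspension Credit: +225 days → 26 August 2041.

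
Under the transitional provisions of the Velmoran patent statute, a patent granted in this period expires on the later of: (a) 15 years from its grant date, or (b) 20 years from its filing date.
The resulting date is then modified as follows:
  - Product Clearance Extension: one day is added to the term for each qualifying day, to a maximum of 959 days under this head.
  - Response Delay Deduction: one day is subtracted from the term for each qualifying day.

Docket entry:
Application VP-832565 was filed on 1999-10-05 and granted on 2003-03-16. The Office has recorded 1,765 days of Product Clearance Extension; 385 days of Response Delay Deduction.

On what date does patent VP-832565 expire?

(a) grant + 15 years → 16 March 2018.
(b) filing + 20 years → 5 October 2019.
Later of the two: 5 October 2019.
Product Clearance Extension: 1765 days claimed exceeds the 959-day cap, so +959 days → 21 May 2022.
Response Delay Deduction: −385 days → 1 May 2021.

May 1, 2021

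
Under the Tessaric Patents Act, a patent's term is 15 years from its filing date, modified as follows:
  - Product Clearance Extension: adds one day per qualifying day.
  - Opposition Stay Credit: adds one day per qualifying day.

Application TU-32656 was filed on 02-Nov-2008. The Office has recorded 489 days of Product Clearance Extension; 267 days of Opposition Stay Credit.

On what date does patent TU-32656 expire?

Base term: filing date + 15 years → 2 November 2023.
Product Clearance Extension: +489 days → 5 March 2025.
Opposition Stay Credit: +267 days → 27 November 2025.

November 27, 2025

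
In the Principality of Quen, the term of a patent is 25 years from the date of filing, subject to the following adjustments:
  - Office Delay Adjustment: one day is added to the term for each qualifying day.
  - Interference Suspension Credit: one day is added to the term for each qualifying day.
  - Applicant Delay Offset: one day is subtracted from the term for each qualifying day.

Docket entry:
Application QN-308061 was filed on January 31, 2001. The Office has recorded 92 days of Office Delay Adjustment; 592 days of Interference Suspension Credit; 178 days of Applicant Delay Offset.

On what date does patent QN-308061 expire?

Base term: filing date + 25 years → 31 January 2026.
Office Delay Adjustment: +92 days → 3 May 2026.
Interference Suspension Credit: +592 days → 16 December 2027.
Applicant Delay Offset: −178 days → 21 June 2027.

2027-06-21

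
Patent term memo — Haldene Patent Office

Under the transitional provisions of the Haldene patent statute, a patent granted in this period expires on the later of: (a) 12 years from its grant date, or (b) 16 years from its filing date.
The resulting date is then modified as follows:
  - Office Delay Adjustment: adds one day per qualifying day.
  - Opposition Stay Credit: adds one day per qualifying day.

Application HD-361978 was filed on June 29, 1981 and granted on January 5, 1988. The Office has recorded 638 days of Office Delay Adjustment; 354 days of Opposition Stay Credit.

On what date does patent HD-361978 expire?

(a) grant + 12 years → 5 January 2000.
(b) filing + 16 years → 29 June 1997.
Later of the two: 5 January 2000.
Office Delay Adjustment: +638 days → 4 October 2001.
Opposition Stay Credit: +354 days → 23 September 2002.

September 23, 2002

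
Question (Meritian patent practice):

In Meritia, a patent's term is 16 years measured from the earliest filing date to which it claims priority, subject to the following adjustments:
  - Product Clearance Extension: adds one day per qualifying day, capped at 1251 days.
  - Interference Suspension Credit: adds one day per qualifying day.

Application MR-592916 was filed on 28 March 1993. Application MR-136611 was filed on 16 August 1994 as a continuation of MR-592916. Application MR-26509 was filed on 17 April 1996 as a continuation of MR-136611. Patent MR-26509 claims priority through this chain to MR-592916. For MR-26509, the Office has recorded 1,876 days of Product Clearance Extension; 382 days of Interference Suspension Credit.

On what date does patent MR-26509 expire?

Earliest priority filing: 28 March 1993.
Base term: 28 March 1993 + 16 years → 28 March 2009.
Product Clearance Extension: 1876 days claimed exceeds the 1251-day cap, so +1251 days → 30 August 2012.
Interference Suspension Credit: +382 days → 16 September 2013.

2013-09-16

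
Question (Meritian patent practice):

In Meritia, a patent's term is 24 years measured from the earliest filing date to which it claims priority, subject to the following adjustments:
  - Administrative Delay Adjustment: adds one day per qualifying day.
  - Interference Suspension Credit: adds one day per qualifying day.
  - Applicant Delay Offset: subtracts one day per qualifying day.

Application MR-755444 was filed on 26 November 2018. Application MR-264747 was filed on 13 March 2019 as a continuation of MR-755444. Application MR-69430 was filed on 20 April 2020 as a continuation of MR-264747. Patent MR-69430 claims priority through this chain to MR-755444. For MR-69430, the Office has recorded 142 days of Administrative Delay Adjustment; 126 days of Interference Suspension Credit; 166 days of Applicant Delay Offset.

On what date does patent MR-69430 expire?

March 8, 2043

Earliest priority filing: 26 November 2018.
Base term: 26 November 2018 + 24 years → 26 November 2042.
Administrative Delay Adjustment: +142 days → 17 April 2043.
Interference Suspension Credit: +126 days → 21 August 2043.
Applicant Delay Offset: −166 days → 8 March 2043.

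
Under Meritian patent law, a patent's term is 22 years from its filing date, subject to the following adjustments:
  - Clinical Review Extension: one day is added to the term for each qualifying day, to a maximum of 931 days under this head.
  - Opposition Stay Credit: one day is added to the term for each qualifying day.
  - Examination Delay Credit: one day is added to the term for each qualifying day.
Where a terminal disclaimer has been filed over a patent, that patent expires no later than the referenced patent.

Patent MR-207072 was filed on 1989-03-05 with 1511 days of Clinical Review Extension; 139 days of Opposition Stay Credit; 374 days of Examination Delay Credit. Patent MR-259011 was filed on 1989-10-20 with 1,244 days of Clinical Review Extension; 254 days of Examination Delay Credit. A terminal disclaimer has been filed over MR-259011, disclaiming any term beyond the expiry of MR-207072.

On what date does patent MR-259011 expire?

January 17, 2015

Natural term of MR-259011:
  Base: filing + 22 years → 20 October 2011.
  Clinical Review Extension: 1244 days claimed exceeds the 931-day cap, so +931 days → 8 May 2014.
  Examination Delay Credit: +254 days → 17 January 2015.
Expiry of referenced patent MR-207072:
  Base: filing + 22 years → 5 March 2011.
  Clinical Review Extension: 1511 days claimed exceeds the 931-day cap, so +931 days → 21 September 2013.
  Opposition Stay Credit: +139 days → 7 February 2014.
  Examination Delay Credit: +374 days → 16 February 2015.
Terminal disclaimer: MR-259011 expires on the earlier of 17 January 2015 and 16 February 2015.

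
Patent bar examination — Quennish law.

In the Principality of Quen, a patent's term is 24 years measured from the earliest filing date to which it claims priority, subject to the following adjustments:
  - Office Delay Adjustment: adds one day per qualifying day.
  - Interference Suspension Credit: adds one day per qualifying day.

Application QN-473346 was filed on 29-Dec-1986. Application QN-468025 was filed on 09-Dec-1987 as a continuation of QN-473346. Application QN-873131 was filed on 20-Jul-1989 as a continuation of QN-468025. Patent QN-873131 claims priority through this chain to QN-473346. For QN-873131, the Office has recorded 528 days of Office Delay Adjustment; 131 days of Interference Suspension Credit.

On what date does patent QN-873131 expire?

2012-10-18

Earliest priority filing: 29 December 1986.
Base term: 29 December 1986 + 24 years → 29 December 2010.
Office Delay Adjustment: +528 days → 9 June 2012.
Interference Suspension Credit: +131 days → 18 October 2012.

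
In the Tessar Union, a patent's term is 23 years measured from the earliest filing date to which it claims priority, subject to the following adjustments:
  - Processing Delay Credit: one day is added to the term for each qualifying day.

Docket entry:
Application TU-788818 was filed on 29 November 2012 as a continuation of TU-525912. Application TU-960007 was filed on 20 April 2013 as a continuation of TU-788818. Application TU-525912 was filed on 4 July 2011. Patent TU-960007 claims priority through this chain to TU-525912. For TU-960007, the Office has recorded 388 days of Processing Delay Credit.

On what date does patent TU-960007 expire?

Earliest priority filing: 4 July 2011.
Base term: 4 July 2011 + 23 years → 4 July 2034.
Processing Delay Credit: +388 days → 27 July 2035.

2035-07-27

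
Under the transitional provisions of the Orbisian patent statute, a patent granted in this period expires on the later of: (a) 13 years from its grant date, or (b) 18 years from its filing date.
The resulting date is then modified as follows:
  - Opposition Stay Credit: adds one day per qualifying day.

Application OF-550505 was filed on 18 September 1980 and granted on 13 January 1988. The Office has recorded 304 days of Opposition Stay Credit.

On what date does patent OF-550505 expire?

2001-11-13

(a) grant + 13 years → 13 January 2001.
(b) filing + 18 years → 18 September 1998.
Later of the two: 13 January 2001.
Opposition Stay Credit: +304 days → 13 November 2001.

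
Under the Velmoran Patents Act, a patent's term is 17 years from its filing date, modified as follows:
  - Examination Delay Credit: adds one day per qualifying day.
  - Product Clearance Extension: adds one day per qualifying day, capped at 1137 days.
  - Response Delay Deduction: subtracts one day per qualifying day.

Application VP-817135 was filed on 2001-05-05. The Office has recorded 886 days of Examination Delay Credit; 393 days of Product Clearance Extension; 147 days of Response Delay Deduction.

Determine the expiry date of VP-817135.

Base term: filing date + 17 years → 5 May 2018.
Examination Delay Credit: +886 days → 7 October 2020.
Product Clearance Extension: 393 days (within the 1137-day cap) → +393 days → 4 November 2021.
Response Delay Deduction: −147 days → 10 June 2021.

2021-06-10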